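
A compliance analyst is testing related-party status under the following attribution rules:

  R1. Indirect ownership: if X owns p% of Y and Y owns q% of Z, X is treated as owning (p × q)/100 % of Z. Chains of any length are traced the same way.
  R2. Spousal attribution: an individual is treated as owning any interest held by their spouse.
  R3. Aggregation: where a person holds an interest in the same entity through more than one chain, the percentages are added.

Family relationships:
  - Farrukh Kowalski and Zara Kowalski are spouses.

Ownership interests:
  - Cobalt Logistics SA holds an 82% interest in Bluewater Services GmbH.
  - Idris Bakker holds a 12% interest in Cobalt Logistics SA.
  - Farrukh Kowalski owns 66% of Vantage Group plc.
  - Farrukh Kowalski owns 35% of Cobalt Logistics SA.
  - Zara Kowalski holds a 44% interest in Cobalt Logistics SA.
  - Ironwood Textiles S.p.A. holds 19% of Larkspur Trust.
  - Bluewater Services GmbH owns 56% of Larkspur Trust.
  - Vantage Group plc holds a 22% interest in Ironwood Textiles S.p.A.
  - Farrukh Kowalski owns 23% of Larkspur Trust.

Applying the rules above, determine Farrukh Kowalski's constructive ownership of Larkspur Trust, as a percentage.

62.0356%

By spousal attribution (R2), Farrukh Kowalski is treated as also owning Zara Kowalski's interest in Cobalt Logistics SA, giving 35% + 44% = 79%.
Chain via Cobalt Logistics SA → Bluewater Services GmbH (R1): 79% × 82% × 56% = 36.2768% of Larkspur Trust.
Chain via Vantage Group plc → Ironwood Textiles S.p.A. (R1): 66% × 22% × 19% = 2.7588% of Larkspur Trust.
Direct interest in Larkspur Trust: 23%.
Aggregating (R3): 36.2768% + 2.7588% + 23% = 62.0356%.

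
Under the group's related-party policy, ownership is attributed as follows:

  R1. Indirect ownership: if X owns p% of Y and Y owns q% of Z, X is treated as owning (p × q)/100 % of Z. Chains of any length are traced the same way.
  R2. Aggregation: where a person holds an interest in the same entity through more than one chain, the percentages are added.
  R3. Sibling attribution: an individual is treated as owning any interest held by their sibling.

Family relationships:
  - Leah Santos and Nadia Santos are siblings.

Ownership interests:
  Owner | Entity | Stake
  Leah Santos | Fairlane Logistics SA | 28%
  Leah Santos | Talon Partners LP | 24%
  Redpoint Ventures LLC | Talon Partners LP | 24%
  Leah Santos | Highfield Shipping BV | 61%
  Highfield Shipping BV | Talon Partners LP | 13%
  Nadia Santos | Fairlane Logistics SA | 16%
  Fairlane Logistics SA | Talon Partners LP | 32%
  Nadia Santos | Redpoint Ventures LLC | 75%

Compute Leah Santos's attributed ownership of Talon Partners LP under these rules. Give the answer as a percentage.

By sibling attribution (R3), Leah Santos is treated as also owning Nadia Santos's interest in Fairlane Logistics SA, giving 28% + 16% = 44%.
By sibling attribution (R3), Leah Santos is treated as owning Nadia Santos's 75% interest in Redpoint Ventures LLC.
Chain via Highfield Shipping BV (R1): 61% × 13% = 7.93% of Talon Partners LP.
Chain via Fairlane Logistics SA (R1): 44% × 32% = 14.08% of Talon Partners LP.
Direct interest in Talon Partners LP: 24%.
Chain via Redpoint Ventures LLC (R1): 75% × 24% = 18% of Talon Partners LP.
Aggregating (R2): 7.93% + 14.08% + 24% + 18% = 64.01%.

64.01%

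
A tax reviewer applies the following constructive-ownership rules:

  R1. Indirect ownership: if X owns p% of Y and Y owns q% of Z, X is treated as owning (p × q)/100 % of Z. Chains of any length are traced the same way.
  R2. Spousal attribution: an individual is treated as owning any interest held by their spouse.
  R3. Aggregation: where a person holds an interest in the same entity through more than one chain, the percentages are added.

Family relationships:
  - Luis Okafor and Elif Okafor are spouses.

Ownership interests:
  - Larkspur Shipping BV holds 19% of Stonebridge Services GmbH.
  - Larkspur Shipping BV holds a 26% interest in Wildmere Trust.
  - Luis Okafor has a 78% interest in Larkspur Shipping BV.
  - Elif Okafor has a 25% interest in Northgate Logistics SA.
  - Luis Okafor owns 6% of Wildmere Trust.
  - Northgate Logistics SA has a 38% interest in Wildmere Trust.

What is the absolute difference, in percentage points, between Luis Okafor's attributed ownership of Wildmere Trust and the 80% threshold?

44.22

By spousal attribution (R2), Luis Okafor is treated as owning Elif Okafor's 25% interest in Northgate Logistics SA.
Chain via Larkspur Shipping BV (R1): 78% × 26% = 20.28% of Wildmere Trust.
Direct interest in Wildmere Trust: 6%.
Chain via Northgate Logistics SA (R1): 25% × 38% = 9.5% of Wildmere Trust.
Aggregating (R3): 20.28% + 6% + 9.5% = 35.78%.
35.78% falls short of the 80% threshold by 44.22 percentage points.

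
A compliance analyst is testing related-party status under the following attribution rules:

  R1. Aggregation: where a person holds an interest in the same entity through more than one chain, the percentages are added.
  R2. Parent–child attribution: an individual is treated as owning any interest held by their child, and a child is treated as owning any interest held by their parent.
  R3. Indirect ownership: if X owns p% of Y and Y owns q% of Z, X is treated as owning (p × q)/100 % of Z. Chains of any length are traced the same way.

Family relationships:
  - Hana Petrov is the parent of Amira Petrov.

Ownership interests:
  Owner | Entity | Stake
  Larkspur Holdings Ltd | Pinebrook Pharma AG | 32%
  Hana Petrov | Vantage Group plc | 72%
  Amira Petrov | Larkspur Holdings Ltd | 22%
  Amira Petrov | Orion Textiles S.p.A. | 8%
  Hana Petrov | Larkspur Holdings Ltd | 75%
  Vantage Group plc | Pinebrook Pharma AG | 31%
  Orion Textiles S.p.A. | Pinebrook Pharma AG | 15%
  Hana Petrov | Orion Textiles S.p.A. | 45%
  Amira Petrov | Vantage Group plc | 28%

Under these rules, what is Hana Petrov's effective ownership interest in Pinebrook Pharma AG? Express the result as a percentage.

69.99%

By parent–child attribution (R2), Hana Petrov is treated as also owning Amira Petrov's interest in Larkspur Holdings Ltd, giving 75% + 22% = 97%.
By parent–child attribution (R2), Hana Petrov is treated as also owning Amira Petrov's interest in Vantage Group plc, giving 72% + 28% = 100%.
By parent–child attribution (R2), Hana Petrov is treated as also owning Amira Petrov's interest in Orion Textiles S.p.A, giving 45% + 8% = 53%.
Chain via Larkspur Holdings Ltd (R3): 97% × 32% = 31.04% of Pinebrook Pharma AG.
Chain via Vantage Group plc (R3): 100% × 31% = 31% of Pinebrook Pharma AG.
Chain via Orion Textiles S.p.A. (R3): 53% × 15% = 7.95% of Pinebrook Pharma AG.
Aggregating (R1): 31.04% + 31% + 7.95% = 69.99%.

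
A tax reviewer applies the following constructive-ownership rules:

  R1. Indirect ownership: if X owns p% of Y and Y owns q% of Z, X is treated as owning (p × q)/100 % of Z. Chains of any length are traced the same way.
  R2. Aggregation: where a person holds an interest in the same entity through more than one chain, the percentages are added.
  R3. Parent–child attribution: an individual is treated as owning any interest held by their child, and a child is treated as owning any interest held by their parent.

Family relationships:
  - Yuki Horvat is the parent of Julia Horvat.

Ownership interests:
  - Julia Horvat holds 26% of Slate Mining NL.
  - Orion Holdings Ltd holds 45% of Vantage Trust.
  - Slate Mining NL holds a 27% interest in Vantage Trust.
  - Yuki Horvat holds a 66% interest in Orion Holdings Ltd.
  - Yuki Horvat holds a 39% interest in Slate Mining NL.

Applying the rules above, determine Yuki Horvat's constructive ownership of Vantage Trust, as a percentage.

By parent–child attribution (R3), Yuki Horvat is treated as also owning Julia Horvat's interest in Slate Mining NL, giving 39% + 26% = 65%.
Chain via Orion Holdings Ltd (R1): 66% × 45% = 29.7% of Vantage Trust.
Chain via Slate Mining NL (R1): 65% × 27% = 17.55% of Vantage Trust.
Aggregating (R2): 29.7% + 17.55% = 47.25%.

47.25%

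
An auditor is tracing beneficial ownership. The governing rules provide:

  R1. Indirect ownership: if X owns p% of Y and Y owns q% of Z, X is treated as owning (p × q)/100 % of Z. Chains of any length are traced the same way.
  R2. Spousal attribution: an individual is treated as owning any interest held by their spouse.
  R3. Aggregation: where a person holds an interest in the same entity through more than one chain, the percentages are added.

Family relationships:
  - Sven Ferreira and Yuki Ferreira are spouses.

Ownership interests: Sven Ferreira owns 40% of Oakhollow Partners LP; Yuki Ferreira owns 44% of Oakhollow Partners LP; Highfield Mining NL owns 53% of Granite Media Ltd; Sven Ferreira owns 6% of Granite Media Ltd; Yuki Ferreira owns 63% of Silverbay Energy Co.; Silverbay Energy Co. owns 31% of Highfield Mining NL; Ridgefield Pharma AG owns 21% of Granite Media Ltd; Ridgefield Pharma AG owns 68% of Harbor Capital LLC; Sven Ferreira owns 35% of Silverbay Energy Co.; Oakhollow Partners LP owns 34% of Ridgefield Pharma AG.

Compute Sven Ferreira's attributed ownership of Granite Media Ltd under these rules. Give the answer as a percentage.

By spousal attribution (R2), Sven Ferreira is treated as also owning Yuki Ferreira's interest in Silverbay Energy Co, giving 35% + 63% = 98%.
By spousal attribution (R2), Sven Ferreira is treated as also owning Yuki Ferreira's interest in Oakhollow Partners LP, giving 40% + 44% = 84%.
Chain via Silverbay Energy Co. → Highfield Mining NL (R1): 98% × 31% × 53% = 16.1014% of Granite Media Ltd.
Chain via Oakhollow Partners LP → Ridgefield Pharma AG (R1): 84% × 34% × 21% = 5.9976% of Granite Media Ltd.
Direct interest in Granite Media Ltd: 6%.
Aggregating (R3): 16.1014% + 5.9976% + 6% = 28.099%.

28.099%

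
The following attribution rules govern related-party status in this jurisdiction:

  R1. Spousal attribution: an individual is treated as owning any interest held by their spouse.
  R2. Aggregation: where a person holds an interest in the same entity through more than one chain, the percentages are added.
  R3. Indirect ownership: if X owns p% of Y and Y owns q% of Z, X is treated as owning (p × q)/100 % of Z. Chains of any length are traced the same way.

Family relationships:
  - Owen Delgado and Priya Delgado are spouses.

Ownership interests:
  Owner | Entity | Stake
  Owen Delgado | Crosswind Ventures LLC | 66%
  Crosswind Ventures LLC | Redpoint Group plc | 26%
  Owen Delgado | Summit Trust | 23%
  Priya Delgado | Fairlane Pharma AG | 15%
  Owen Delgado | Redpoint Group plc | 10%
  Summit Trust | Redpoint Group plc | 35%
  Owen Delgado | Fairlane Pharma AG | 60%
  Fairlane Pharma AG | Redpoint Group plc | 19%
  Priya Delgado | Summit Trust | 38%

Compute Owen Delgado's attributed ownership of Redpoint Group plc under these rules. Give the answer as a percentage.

62.76%

By spousal attribution (R1), Owen Delgado is treated as also owning Priya Delgado's interest in Summit Trust, giving 23% + 38% = 61%.
By spousal attribution (R1), Owen Delgado is treated as also owning Priya Delgado's interest in Fairlane Pharma AG, giving 60% + 15% = 75%.
Chain via Summit Trust (R3): 61% × 35% = 21.35% of Redpoint Group plc.
Chain via Crosswind Ventures LLC (R3): 66% × 26% = 17.16% of Redpoint Group plc.
Chain via Fairlane Pharma AG (R3): 75% × 19% = 14.25% of Redpoint Group plc.
Direct interest in Redpoint Group plc: 10%.
Aggregating (R2): 21.35% + 17.16% + 14.25% + 10% = 62.76%.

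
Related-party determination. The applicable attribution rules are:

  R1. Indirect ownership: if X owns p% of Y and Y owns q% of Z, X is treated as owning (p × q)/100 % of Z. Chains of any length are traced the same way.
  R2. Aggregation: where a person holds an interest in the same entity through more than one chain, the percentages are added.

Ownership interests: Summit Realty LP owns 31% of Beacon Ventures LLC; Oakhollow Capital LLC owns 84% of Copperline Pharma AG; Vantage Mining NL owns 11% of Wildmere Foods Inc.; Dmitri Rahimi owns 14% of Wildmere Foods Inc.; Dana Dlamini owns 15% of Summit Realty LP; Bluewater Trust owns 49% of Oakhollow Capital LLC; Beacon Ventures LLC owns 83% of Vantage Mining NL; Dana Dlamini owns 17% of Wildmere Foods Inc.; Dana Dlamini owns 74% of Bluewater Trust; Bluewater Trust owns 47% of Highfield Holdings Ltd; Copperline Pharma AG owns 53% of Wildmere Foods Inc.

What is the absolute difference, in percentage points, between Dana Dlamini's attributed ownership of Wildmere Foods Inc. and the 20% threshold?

13.567497

Chain via Bluewater Trust → Oakhollow Capital LLC → Copperline Pharma AG (R1): 74% × 49% × 84% × 53% = 16.142952% of Wildmere Foods Inc.
Chain via Summit Realty LP → Beacon Ventures LLC → Vantage Mining NL (R1): 15% × 31% × 83% × 11% = 0.424545% of Wildmere Foods Inc.
Direct interest in Wildmere Foods Inc: 17%.
Aggregating (R2): 16.142952% + 0.424545% + 17% = 33.567497%.
33.567497% exceeds the 20% threshold by 13.567497 percentage points.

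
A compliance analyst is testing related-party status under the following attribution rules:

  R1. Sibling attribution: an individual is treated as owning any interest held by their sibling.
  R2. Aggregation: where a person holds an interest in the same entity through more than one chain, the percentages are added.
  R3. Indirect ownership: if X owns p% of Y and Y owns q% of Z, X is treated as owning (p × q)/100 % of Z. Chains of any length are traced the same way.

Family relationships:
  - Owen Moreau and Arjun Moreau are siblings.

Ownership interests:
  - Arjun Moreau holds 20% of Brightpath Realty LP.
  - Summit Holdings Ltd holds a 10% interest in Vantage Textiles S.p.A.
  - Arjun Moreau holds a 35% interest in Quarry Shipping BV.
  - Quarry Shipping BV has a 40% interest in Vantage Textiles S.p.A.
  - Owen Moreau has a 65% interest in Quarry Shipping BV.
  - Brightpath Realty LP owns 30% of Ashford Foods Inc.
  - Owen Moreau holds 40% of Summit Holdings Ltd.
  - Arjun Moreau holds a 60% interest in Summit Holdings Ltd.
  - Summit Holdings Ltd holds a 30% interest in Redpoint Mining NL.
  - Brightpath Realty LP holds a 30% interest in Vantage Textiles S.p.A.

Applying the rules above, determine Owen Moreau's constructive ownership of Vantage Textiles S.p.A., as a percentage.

By sibling attribution (R1), Owen Moreau is treated as also owning Arjun Moreau's interest in Quarry Shipping BV, giving 65% + 35% = 100%.
By sibling attribution (R1), Owen Moreau is treated as also owning Arjun Moreau's interest in Summit Holdings Ltd, giving 40% + 60% = 100%.
By sibling attribution (R1), Owen Moreau is treated as owning Arjun Moreau's 20% interest in Brightpath Realty LP.
Chain via Quarry Shipping BV (R3): 100% × 40% = 40% of Vantage Textiles S.p.A.
Chain via Summit Holdings Ltd (R3): 100% × 10% = 10% of Vantage Textiles S.p.A.
Chain via Brightpath Realty LP (R3): 20% × 30% = 6% of Vantage Textiles S.p.A.
Aggregating (R2): 40% + 10% + 6% = 56%.

56%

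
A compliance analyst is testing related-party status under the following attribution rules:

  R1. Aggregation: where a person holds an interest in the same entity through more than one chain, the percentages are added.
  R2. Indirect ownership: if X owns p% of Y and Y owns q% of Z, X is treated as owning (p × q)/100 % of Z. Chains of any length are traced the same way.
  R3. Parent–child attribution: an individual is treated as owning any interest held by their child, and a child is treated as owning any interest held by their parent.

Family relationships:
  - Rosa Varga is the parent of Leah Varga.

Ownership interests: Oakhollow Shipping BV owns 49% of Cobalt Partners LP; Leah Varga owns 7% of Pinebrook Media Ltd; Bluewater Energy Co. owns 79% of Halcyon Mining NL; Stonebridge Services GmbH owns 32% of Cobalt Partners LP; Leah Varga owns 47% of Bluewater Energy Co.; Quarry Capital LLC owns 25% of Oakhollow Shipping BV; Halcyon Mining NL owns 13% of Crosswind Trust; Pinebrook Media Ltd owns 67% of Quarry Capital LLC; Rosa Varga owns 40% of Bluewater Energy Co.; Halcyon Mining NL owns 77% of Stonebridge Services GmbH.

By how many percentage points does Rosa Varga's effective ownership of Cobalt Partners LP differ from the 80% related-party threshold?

62.490403

By parent–child attribution (R3), Rosa Varga is treated as also owning Leah Varga's interest in Bluewater Energy Co, giving 40% + 47% = 87%.
By parent–child attribution (R3), Rosa Varga is treated as owning Leah Varga's 7% interest in Pinebrook Media Ltd.
Chain via Bluewater Energy Co. → Halcyon Mining NL → Stonebridge Services GmbH (R2): 87% × 79% × 77% × 32% = 16.935072% of Cobalt Partners LP.
Chain via Pinebrook Media Ltd → Quarry Capital LLC → Oakhollow Shipping BV (R2): 7% × 67% × 25% × 49% = 0.574525% of Cobalt Partners LP.
Aggregating (R1): 16.935072% + 0.574525% = 17.509597%.
17.509597% falls short of the 80% threshold by 62.490403 percentage points.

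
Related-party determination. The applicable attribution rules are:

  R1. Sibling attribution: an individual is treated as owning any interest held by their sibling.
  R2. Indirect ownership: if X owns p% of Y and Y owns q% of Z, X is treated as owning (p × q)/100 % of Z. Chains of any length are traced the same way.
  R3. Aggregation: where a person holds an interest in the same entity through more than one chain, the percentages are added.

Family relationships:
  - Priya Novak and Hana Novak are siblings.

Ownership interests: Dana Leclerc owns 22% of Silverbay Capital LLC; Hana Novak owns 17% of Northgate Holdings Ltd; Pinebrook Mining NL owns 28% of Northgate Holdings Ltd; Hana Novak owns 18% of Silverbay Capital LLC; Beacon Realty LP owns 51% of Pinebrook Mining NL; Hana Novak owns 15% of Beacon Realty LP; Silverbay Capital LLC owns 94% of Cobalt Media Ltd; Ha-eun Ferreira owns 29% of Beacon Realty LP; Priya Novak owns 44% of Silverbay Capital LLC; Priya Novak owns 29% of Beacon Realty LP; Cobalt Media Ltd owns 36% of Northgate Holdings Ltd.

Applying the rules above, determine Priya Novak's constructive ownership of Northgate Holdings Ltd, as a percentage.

By sibling attribution (R1), Priya Novak is treated as also owning Hana Novak's interest in Beacon Realty LP, giving 29% + 15% = 44%.
By sibling attribution (R1), Priya Novak is treated as also owning Hana Novak's interest in Silverbay Capital LLC, giving 44% + 18% = 62%.
By sibling attribution (R1), Priya Novak is treated as owning Hana Novak's 17% interest in Northgate Holdings Ltd.
Chain via Beacon Realty LP → Pinebrook Mining NL (R2): 44% × 51% × 28% = 6.2832% of Northgate Holdings Ltd.
Chain via Silverbay Capital LLC → Cobalt Media Ltd (R2): 62% × 94% × 36% = 20.9808% of Northgate Holdings Ltd.
Direct interest in Northgate Holdings Ltd: 17%.
Aggregating (R3): 6.2832% + 20.9808% + 17% = 44.264%.

44.264%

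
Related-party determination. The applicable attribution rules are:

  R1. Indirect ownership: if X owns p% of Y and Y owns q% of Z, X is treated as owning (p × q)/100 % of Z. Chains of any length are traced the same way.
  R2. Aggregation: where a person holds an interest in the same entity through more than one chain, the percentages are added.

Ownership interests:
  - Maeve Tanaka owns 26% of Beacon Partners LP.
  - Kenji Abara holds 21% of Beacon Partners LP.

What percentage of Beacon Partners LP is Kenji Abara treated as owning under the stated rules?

Direct interest in Beacon Partners LP: 21%.

21%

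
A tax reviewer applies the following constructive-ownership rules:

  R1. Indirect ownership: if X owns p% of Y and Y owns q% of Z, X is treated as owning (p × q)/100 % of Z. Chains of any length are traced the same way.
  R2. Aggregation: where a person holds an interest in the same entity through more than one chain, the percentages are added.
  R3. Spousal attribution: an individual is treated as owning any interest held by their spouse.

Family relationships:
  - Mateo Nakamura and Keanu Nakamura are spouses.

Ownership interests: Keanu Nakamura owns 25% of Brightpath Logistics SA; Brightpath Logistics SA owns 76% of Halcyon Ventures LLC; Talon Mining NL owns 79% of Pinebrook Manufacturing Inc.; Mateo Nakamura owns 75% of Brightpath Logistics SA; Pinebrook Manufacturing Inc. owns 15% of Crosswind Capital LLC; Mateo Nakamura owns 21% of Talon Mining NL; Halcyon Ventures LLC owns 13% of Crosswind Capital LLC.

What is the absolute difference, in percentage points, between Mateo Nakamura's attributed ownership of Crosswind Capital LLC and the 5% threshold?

By spousal attribution (R3), Mateo Nakamura is treated as also owning Keanu Nakamura's interest in Brightpath Logistics SA, giving 75% + 25% = 100%.
Chain via Talon Mining NL → Pinebrook Manufacturing Inc. (R1): 21% × 79% × 15% = 2.4885% of Crosswind Capital LLC.
Chain via Brightpath Logistics SA → Halcyon Ventures LLC (R1): 100% × 76% × 13% = 9.88% of Crosswind Capital LLC.
Aggregating (R2): 2.4885% + 9.88% = 12.3685%.
12.3685% exceeds the 5% threshold by 7.3685 percentage points.

7.3685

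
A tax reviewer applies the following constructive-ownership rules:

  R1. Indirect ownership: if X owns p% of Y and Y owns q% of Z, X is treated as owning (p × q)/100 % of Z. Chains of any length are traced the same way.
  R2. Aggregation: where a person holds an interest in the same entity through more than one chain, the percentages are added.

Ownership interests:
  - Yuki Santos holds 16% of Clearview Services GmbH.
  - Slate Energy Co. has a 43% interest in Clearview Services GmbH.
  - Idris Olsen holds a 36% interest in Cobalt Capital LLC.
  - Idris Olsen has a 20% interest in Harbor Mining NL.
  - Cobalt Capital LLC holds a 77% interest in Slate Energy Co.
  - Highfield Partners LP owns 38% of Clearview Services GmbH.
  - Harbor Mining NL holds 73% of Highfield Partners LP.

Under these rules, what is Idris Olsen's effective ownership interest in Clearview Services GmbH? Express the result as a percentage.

17.4676%

Chain via Harbor Mining NL → Highfield Partners LP (R1): 20% × 73% × 38% = 5.548% of Clearview Services GmbH.
Chain via Cobalt Capital LLC → Slate Energy Co. (R1): 36% × 77% × 43% = 11.9196% of Clearview Services GmbH.
Aggregating (R2): 5.548% + 11.9196% = 17.4676%.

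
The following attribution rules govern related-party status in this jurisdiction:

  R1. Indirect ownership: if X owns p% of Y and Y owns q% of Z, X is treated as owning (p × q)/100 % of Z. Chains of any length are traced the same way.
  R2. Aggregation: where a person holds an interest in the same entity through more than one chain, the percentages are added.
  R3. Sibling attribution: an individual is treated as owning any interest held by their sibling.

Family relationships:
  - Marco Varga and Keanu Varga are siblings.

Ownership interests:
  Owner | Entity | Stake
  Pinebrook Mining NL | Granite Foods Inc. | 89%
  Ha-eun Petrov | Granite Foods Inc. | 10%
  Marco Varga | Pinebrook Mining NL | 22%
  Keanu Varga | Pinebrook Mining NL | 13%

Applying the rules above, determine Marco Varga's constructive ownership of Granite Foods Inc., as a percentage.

31.15%

By sibling attribution (R3), Marco Varga is treated as also owning Keanu Varga's interest in Pinebrook Mining NL, giving 22% + 13% = 35%.
Chain via Pinebrook Mining NL (R1): 35% × 89% = 31.15% of Granite Foods Inc.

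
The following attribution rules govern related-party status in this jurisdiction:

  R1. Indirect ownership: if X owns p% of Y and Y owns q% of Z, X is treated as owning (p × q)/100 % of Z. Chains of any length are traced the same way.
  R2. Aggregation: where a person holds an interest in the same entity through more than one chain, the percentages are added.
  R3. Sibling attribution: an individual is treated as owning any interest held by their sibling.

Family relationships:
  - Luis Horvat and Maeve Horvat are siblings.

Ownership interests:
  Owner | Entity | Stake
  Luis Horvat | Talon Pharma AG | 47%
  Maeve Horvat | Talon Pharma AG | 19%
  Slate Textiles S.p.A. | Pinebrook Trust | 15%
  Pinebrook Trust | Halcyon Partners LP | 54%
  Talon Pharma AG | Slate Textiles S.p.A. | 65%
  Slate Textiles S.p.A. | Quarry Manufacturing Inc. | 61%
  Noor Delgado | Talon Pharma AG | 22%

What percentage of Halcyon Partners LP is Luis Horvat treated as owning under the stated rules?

By sibling attribution (R3), Luis Horvat is treated as also owning Maeve Horvat's interest in Talon Pharma AG, giving 47% + 19% = 66%.
Chain via Talon Pharma AG → Slate Textiles S.p.A. → Pinebrook Trust (R1): 66% × 65% × 15% × 54% = 3.4749% of Halcyon Partners LP.

3.4749%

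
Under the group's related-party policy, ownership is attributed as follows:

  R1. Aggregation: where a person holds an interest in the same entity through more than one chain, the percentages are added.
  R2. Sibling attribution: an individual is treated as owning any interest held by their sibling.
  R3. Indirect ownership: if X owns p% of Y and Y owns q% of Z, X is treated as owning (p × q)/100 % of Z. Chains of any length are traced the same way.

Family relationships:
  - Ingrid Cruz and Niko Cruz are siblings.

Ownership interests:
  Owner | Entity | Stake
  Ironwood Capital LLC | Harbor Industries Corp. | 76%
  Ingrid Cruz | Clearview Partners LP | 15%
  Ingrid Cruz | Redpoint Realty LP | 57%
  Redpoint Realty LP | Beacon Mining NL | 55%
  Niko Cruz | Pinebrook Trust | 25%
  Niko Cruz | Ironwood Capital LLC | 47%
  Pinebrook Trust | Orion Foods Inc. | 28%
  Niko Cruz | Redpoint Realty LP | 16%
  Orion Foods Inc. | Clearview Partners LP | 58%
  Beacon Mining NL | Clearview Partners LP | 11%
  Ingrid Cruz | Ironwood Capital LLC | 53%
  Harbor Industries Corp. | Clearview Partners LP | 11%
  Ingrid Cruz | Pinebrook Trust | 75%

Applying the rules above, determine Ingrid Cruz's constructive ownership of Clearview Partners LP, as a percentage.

44.0165%

By sibling attribution (R2), Ingrid Cruz is treated as also owning Niko Cruz's interest in Redpoint Realty LP, giving 57% + 16% = 73%.
By sibling attribution (R2), Ingrid Cruz is treated as also owning Niko Cruz's interest in Ironwood Capital LLC, giving 53% + 47% = 100%.
By sibling attribution (R2), Ingrid Cruz is treated as also owning Niko Cruz's interest in Pinebrook Trust, giving 75% + 25% = 100%.
Chain via Redpoint Realty LP → Beacon Mining NL (R3): 73% × 55% × 11% = 4.4165% of Clearview Partners LP.
Chain via Ironwood Capital LLC → Harbor Industries Corp. (R3): 100% × 76% × 11% = 8.36% of Clearview Partners LP.
Chain via Pinebrook Trust → Orion Foods Inc. (R3): 100% × 28% × 58% = 16.24% of Clearview Partners LP.
Direct interest in Clearview Partners LP: 15%.
Aggregating (R1): 4.4165% + 8.36% + 16.24% + 15% = 44.0165%.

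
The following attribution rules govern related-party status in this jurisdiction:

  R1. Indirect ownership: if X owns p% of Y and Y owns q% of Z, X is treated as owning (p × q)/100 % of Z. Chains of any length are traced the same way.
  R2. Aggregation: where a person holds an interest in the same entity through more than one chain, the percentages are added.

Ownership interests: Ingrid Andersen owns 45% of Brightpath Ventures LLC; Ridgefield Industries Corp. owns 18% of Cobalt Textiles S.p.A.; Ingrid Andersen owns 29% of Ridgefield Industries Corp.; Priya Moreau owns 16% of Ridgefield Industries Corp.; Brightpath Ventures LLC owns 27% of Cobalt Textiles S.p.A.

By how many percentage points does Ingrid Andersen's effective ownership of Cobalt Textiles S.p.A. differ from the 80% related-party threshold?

Chain via Ridgefield Industries Corp. (R1): 29% × 18% = 5.22% of Cobalt Textiles S.p.A.
Chain via Brightpath Ventures LLC (R1): 45% × 27% = 12.15% of Cobalt Textiles S.p.A.
Aggregating (R2): 5.22% + 12.15% = 17.37%.
17.37% falls short of the 80% threshold by 62.63 percentage points.

62.63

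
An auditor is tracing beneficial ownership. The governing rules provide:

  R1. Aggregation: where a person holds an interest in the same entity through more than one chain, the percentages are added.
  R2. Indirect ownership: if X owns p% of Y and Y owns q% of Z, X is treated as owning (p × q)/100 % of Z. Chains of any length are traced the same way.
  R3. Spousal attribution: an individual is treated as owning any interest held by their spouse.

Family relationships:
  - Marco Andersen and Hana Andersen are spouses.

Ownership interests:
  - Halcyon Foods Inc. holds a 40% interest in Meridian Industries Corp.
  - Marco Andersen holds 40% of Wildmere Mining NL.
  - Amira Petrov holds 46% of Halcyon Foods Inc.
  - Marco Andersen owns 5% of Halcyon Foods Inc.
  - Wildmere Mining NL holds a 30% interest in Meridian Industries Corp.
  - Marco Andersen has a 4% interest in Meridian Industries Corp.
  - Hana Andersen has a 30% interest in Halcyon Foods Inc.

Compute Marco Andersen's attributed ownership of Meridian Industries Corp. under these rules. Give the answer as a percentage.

30%

By spousal attribution (R3), Marco Andersen is treated as also owning Hana Andersen's interest in Halcyon Foods Inc, giving 5% + 30% = 35%.
Chain via Wildmere Mining NL (R2): 40% × 30% = 12% of Meridian Industries Corp.
Chain via Halcyon Foods Inc. (R2): 35% × 40% = 14% of Meridian Industries Corp.
Direct interest in Meridian Industries Corp: 4%.
Aggregating (R1): 12% + 14% + 4% = 30%.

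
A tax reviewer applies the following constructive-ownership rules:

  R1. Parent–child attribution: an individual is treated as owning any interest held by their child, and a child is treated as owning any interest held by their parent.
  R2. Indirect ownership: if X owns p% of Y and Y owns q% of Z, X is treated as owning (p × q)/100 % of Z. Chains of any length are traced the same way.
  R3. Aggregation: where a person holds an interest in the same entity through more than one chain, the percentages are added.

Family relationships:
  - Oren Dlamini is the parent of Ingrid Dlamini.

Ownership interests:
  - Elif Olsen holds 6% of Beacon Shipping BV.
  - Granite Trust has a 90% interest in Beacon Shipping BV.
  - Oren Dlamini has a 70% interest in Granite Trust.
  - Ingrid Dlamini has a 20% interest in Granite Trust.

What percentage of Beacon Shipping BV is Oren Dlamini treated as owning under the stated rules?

81%

By parent–child attribution (R1), Oren Dlamini is treated as also owning Ingrid Dlamini's interest in Granite Trust, giving 70% + 20% = 90%.
Chain via Granite Trust (R2): 90% × 90% = 81% of Beacon Shipping BV.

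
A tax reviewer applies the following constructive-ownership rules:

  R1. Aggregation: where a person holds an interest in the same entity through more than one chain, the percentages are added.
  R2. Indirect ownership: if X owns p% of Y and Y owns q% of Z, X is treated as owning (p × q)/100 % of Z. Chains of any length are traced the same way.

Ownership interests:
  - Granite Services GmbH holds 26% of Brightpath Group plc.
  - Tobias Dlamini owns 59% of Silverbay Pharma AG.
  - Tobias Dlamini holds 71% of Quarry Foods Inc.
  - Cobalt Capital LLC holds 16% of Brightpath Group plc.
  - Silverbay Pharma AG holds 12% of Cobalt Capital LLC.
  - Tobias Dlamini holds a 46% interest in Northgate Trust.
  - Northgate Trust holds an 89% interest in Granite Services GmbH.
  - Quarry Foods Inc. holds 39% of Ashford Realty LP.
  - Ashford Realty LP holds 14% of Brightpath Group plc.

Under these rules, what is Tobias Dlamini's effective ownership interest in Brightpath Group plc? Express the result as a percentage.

Chain via Northgate Trust → Granite Services GmbH (R2): 46% × 89% × 26% = 10.6444% of Brightpath Group plc.
Chain via Silverbay Pharma AG → Cobalt Capital LLC (R2): 59% × 12% × 16% = 1.1328% of Brightpath Group plc.
Chain via Quarry Foods Inc. → Ashford Realty LP (R2): 71% × 39% × 14% = 3.8766% of Brightpath Group plc.
Aggregating (R1): 10.6444% + 1.1328% + 3.8766% = 15.6538%.

15.6538%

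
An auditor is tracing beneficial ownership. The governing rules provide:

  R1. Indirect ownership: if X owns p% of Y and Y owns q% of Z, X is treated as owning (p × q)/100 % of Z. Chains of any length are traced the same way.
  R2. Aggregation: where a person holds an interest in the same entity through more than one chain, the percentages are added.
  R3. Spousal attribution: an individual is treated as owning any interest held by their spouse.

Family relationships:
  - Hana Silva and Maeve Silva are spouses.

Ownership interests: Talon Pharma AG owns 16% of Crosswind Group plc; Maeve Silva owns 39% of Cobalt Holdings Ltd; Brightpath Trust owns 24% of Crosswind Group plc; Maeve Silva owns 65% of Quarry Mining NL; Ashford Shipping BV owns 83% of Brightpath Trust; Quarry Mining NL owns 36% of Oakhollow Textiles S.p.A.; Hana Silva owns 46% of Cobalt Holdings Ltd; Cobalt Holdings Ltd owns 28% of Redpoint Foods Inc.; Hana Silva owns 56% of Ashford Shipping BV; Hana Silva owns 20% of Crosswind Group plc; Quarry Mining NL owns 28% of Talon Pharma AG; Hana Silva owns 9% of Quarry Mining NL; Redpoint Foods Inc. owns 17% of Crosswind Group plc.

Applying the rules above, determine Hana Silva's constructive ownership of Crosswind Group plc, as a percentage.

By spousal attribution (R3), Hana Silva is treated as also owning Maeve Silva's interest in Cobalt Holdings Ltd, giving 46% + 39% = 85%.
By spousal attribution (R3), Hana Silva is treated as also owning Maeve Silva's interest in Quarry Mining NL, giving 9% + 65% = 74%.
Chain via Cobalt Holdings Ltd → Redpoint Foods Inc. (R1): 85% × 28% × 17% = 4.046% of Crosswind Group plc.
Chain via Ashford Shipping BV → Brightpath Trust (R1): 56% × 83% × 24% = 11.1552% of Crosswind Group plc.
Chain via Quarry Mining NL → Talon Pharma AG (R1): 74% × 28% × 16% = 3.3152% of Crosswind Group plc.
Direct interest in Crosswind Group plc: 20%.
Aggregating (R2): 4.046% + 11.1552% + 3.3152% + 20% = 38.5164%.

38.5164%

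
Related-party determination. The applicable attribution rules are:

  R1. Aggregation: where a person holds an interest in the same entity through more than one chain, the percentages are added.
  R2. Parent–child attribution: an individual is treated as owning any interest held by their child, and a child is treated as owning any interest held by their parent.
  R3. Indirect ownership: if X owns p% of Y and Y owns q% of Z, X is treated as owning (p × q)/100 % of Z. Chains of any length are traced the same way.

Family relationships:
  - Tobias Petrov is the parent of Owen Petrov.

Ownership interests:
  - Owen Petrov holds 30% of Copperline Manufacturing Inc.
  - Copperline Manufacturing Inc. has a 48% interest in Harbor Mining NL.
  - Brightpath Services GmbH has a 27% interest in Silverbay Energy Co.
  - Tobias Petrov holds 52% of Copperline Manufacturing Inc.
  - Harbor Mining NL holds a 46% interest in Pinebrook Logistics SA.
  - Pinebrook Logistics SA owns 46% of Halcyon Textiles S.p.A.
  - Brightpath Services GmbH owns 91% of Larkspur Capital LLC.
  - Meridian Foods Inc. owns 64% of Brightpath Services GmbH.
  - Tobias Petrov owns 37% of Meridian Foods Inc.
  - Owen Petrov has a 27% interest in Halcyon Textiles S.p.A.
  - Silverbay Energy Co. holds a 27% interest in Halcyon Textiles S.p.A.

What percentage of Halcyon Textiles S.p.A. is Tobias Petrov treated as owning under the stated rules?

37.054848%

By parent–child attribution (R2), Tobias Petrov is treated as also owning Owen Petrov's interest in Copperline Manufacturing Inc, giving 52% + 30% = 82%.
By parent–child attribution (R2), Tobias Petrov is treated as owning Owen Petrov's 27% interest in Halcyon Textiles S.p.A.
Chain via Meridian Foods Inc. → Brightpath Services GmbH → Silverbay Energy Co. (R3): 37% × 64% × 27% × 27% = 1.726272% of Halcyon Textiles S.p.A.
Chain via Copperline Manufacturing Inc. → Harbor Mining NL → Pinebrook Logistics SA (R3): 82% × 48% × 46% × 46% = 8.328576% of Halcyon Textiles S.p.A.
Direct interest in Halcyon Textiles S.p.A: 27%.
Aggregating (R1): 1.726272% + 8.328576% + 27% = 37.054848%.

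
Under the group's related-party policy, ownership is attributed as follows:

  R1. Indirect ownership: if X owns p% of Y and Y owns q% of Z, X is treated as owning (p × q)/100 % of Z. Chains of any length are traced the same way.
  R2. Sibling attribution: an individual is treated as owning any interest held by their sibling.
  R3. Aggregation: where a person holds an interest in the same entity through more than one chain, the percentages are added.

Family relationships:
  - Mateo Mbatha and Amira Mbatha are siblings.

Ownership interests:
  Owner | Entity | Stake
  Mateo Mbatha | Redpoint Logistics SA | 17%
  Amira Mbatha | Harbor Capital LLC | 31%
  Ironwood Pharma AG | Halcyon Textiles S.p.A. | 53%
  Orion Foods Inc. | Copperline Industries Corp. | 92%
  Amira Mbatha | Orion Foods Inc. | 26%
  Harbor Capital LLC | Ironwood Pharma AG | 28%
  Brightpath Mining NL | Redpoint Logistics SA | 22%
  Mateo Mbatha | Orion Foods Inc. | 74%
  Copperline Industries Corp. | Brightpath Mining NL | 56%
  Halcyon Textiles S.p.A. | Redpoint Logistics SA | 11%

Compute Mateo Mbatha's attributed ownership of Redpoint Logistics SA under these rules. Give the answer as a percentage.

By sibling attribution (R2), Mateo Mbatha is treated as also owning Amira Mbatha's interest in Orion Foods Inc, giving 74% + 26% = 100%.
By sibling attribution (R2), Mateo Mbatha is treated as owning Amira Mbatha's 31% interest in Harbor Capital LLC.
Chain via Orion Foods Inc. → Copperline Industries Corp. → Brightpath Mining NL (R1): 100% × 92% × 56% × 22% = 11.3344% of Redpoint Logistics SA.
Direct interest in Redpoint Logistics SA: 17%.
Chain via Harbor Capital LLC → Ironwood Pharma AG → Halcyon Textiles S.p.A. (R1): 31% × 28% × 53% × 11% = 0.506044% of Redpoint Logistics SA.
Aggregating (R3): 11.3344% + 17% + 0.506044% = 28.840444%.

28.840444%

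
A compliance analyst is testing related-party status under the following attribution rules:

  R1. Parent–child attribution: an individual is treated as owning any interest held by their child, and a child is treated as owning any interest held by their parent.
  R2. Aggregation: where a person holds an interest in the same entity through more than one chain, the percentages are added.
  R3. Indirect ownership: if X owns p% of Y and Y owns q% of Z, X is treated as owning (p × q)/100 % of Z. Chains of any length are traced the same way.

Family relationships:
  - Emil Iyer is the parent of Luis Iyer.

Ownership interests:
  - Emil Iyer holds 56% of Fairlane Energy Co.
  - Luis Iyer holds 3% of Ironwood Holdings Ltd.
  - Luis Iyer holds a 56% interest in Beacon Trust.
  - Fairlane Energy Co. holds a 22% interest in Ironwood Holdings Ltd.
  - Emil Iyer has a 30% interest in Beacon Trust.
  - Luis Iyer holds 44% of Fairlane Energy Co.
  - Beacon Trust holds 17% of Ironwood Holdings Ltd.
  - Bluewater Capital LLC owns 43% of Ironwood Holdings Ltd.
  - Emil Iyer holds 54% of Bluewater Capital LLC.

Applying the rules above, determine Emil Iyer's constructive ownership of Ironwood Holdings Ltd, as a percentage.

62.84%

By parent–child attribution (R1), Emil Iyer is treated as also owning Luis Iyer's interest in Fairlane Energy Co, giving 56% + 44% = 100%.
By parent–child attribution (R1), Emil Iyer is treated as also owning Luis Iyer's interest in Beacon Trust, giving 30% + 56% = 86%.
By parent–child attribution (R1), Emil Iyer is treated as owning Luis Iyer's 3% interest in Ironwood Holdings Ltd.
Chain via Bluewater Capital LLC (R3): 54% × 43% = 23.22% of Ironwood Holdings Ltd.
Chain via Fairlane Energy Co. (R3): 100% × 22% = 22% of Ironwood Holdings Ltd.
Chain via Beacon Trust (R3): 86% × 17% = 14.62% of Ironwood Holdings Ltd.
Direct interest in Ironwood Holdings Ltd: 3%.
Aggregating (R2): 23.22% + 22% + 14.62% + 3% = 62.84%.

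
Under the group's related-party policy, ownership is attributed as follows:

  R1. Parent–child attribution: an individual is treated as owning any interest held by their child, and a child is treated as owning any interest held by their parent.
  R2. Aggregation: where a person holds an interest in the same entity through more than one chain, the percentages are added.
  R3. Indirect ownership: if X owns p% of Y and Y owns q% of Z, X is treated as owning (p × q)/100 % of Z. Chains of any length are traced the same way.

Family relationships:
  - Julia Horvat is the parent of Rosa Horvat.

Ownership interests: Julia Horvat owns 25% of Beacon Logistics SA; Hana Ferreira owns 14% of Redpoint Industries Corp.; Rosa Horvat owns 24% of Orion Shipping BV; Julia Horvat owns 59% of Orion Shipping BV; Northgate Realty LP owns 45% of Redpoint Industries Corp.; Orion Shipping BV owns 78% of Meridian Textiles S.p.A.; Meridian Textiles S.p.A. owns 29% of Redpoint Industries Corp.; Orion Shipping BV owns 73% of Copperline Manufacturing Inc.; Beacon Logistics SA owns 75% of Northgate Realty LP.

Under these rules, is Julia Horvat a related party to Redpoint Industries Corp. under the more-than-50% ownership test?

No

By parent–child attribution (R1), Julia Horvat is treated as also owning Rosa Horvat's interest in Orion Shipping BV, giving 59% + 24% = 83%.
Chain via Beacon Logistics SA → Northgate Realty LP (R3): 25% × 75% × 45% = 8.4375% of Redpoint Industries Corp.
Chain via Orion Shipping BV → Meridian Textiles S.p.A. (R3): 83% × 78% × 29% = 18.7746% of Redpoint Industries Corp.
Aggregating (R2): 8.4375% + 18.7746% = 27.2121%.
27.2121% does not exceed the 50% threshold, so Julia is not a related party to Redpoint Industries Corp.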